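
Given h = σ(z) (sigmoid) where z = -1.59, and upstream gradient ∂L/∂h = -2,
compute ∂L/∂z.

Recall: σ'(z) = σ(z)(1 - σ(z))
∂L/∂z = -0.2814

σ(-1.59) = 0.1694
σ'(-1.59) = σ(-1.59)(1 - σ(-1.59)) = 0.1694 × 0.8306 = 0.1407
∂L/∂z = ∂L/∂h · σ'(z) = -2 × 0.1407 = -0.2814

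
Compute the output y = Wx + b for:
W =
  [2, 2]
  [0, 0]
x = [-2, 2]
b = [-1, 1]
y = [-1, 1]

Wx = [2×-2 + 2×2, 0×-2 + 0×2]
   = [0, 0]
y = Wx + b = [0 + -1, 0 + 1] = [-1, 1]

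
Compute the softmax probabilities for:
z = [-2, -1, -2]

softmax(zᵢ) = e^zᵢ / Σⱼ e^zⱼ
p = [0.2119, 0.5761, 0.2119]

exp(z) = [0.1353, 0.3679, 0.1353]
Sum = 0.6386
p = [0.2119, 0.5761, 0.2119]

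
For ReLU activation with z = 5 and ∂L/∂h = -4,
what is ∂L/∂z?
∂L/∂z = -4

h = ReLU(5) = 5
Since z > 0: ∂h/∂z = 1
∂L/∂z = ∂L/∂h · ∂h/∂z = -4 × 1 = -4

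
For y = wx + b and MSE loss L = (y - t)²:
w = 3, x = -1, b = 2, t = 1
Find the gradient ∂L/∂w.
∂L/∂w = 4

y = wx + b = (3)(-1) + 2 = -1
∂L/∂y = 2(y - t) = 2(-1 - 1) = -4
∂y/∂w = x = -1
∂L/∂w = ∂L/∂y · ∂y/∂w = -4 × -1 = 4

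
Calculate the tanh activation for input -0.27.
-0.2636

tanh(-0.27) = (e^(-0.27) - e^(0.27))/(e^(-0.27) + e^(0.27)) = -0.2636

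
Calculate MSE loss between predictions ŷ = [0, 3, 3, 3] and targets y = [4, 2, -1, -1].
MSE = 12.25

MSE = (1/4)((0-4)² + (3-2)² + (3--1)² + (3--1)²) = (1/4)(16 + 1 + 16 + 16) = 12.25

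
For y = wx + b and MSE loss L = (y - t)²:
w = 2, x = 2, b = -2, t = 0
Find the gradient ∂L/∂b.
∂L/∂b = 4

y = wx + b = (2)(2) + -2 = 2
∂L/∂y = 2(y - t) = 2(2 - 0) = 4
∂y/∂b = 1
∂L/∂b = ∂L/∂y · ∂y/∂b = 4 × 1 = 4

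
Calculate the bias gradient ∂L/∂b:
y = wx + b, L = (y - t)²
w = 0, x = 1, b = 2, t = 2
∂L/∂b = 0

y = wx + b = (0)(1) + 2 = 2
∂L/∂y = 2(y - t) = 2(2 - 2) = 0
∂y/∂b = 1
∂L/∂b = ∂L/∂y · ∂y/∂b = 0 × 1 = 0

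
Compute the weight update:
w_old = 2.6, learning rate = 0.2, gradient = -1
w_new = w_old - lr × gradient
w_new = 2.8

w_new = w - η·∂L/∂w = 2.6 - 0.2×(-1) = 2.6 - (-0.2) = 2.8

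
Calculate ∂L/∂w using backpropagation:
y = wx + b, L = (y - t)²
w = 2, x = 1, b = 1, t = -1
∂L/∂w = 8

y = wx + b = (2)(1) + 1 = 3
∂L/∂y = 2(y - t) = 2(3 - -1) = 8
∂y/∂w = x = 1
∂L/∂w = ∂L/∂y · ∂y/∂w = 8 × 1 = 8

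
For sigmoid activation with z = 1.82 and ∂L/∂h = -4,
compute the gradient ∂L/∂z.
∂L/∂z = -0.48

σ(1.82) = 0.8606
σ'(1.82) = σ(1.82)(1 - σ(1.82)) = 0.8606 × 0.1394 = 0.12
∂L/∂z = ∂L/∂h · σ'(z) = -4 × 0.12 = -0.48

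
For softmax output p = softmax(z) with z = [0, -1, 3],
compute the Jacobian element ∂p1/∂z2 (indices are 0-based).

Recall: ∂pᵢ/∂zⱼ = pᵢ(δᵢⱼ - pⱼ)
∂p1/∂z2 = -0.01605

p = softmax(z) = [0.04661, 0.01715, 0.9362]
p1 = 0.01715, p2 = 0.9362

∂p1/∂z2 = -p1 × p2 = -0.01715 × 0.9362 = -0.01605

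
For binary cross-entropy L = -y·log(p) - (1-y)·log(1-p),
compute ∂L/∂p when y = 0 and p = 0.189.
∂L/∂p = 1.233

∂L/∂p = -y/p + (1-y)/(1-p) = 0 + 1/0.811 = 1.233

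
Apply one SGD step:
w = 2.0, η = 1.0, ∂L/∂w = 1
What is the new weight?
w_new = 1

w_new = w - η·∂L/∂w = 2.0 - 1.0×(1) = 2.0 - (1) = 1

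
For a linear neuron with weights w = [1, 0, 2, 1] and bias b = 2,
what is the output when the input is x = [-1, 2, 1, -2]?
y = 1

y = (1)(-1) + (0)(2) + (2)(1) + (1)(-2) + 2 = 1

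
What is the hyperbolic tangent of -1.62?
-0.9246

tanh(-1.62) = (e^(-1.62) - e^(1.62))/(e^(-1.62) + e^(1.62)) = -0.9246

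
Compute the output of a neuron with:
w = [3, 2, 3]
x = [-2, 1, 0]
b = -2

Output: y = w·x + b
y = -6

y = (3)(-2) + (2)(1) + (3)(0) + -2 = -6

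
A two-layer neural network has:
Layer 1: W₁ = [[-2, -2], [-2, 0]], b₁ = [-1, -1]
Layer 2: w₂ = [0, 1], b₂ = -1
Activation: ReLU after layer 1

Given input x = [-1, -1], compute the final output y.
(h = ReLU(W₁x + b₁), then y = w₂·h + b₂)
y = 0

Layer 1 pre-activation: z₁ = [3, 1]
After ReLU: h = [3, 1]
Layer 2 output: y = 0×3 + 1×1 + -1 = 0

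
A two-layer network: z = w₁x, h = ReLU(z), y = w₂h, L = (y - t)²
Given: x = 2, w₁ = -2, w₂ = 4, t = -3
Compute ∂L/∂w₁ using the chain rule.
∂L/∂w₁ = 0

Forward pass:
z = w₁x = -2×2 = -4
h = ReLU(-4) = 0
y = w₂h = 4×0 = 0

Backward pass:
∂L/∂y = 2(y - t) = 2(0 - -3) = 6
∂y/∂h = w₂ = 4
∂h/∂z = 0 (ReLU derivative)
∂z/∂w₁ = x = 2

∂L/∂w₁ = 6 × 4 × 0 × 2 = 0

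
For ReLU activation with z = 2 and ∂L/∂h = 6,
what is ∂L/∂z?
∂L/∂z = 6

h = ReLU(2) = 2
Since z > 0: ∂h/∂z = 1
∂L/∂z = ∂L/∂h · ∂h/∂z = 6 × 1 = 6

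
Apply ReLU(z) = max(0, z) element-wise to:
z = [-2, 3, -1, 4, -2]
h = [0, 3, 0, 4, 0]

ReLU applied element-wise: max(0,-2)=0, max(0,3)=3, max(0,-1)=0, max(0,4)=4, max(0,-2)=0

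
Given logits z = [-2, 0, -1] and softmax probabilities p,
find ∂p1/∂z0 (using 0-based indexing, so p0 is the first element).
∂p1/∂z0 = -0.05989

p = softmax(z) = [0.09003, 0.6652, 0.2447]
p1 = 0.6652, p0 = 0.09003

∂p1/∂z0 = -p1 × p0 = -0.6652 × 0.09003 = -0.05989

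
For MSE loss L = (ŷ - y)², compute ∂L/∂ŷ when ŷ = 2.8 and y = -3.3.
∂L/∂ŷ = 12.2

∂L/∂ŷ = 2(ŷ - y) = 2(2.8 - -3.3) = 2(6.1) = 12.2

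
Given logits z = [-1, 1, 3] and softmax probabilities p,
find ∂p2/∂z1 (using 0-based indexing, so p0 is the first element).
∂p2/∂z1 = -0.1017

p = softmax(z) = [0.01588, 0.1173, 0.8668]
p2 = 0.8668, p1 = 0.1173

∂p2/∂z1 = -p2 × p1 = -0.8668 × 0.1173 = -0.1017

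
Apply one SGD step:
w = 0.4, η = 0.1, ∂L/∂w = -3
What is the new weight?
w_new = 0.7

w_new = w - η·∂L/∂w = 0.4 - 0.1×(-3) = 0.4 - (-0.3) = 0.7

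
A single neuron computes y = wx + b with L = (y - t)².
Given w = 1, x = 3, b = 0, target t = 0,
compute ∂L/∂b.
∂L/∂b = 6

y = wx + b = (1)(3) + 0 = 3
∂L/∂y = 2(y - t) = 2(3 - 0) = 6
∂y/∂b = 1
∂L/∂b = ∂L/∂y · ∂y/∂b = 6 × 1 = 6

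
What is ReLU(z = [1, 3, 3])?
h = [1, 3, 3]

ReLU applied element-wise: max(0,1)=1, max(0,3)=3, max(0,3)=3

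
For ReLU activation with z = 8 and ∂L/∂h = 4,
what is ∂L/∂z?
∂L/∂z = 4

h = ReLU(8) = 8
Since z > 0: ∂h/∂z = 1
∂L/∂z = ∂L/∂h · ∂h/∂z = 4 × 1 = 4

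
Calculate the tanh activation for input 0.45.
0.4219

tanh(0.45) = (e^(0.45) - e^(-0.45))/(e^(0.45) + e^(-0.45)) = 0.4219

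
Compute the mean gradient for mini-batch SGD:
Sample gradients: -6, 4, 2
Average gradient = 0

Average = (1/3)(-6 + 4 + 2) = 0/3 = 0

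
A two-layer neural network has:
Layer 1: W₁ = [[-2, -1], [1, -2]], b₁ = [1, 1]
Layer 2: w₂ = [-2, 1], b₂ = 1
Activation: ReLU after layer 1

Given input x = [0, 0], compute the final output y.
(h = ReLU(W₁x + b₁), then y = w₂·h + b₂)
y = 0

Layer 1 pre-activation: z₁ = [1, 1]
After ReLU: h = [1, 1]
Layer 2 output: y = -2×1 + 1×1 + 1 = 0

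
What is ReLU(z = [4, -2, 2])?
h = [4, 0, 2]

ReLU applied element-wise: max(0,4)=4, max(0,-2)=0, max(0,2)=2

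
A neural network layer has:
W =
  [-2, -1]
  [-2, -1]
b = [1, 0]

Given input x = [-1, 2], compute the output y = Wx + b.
y = [1, 0]

Wx = [-2×-1 + -1×2, -2×-1 + -1×2]
   = [0, 0]
y = Wx + b = [0 + 1, 0 + 0] = [1, 0]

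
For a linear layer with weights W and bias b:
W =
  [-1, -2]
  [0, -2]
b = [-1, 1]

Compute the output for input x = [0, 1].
y = [-3, -1]

Wx = [-1×0 + -2×1, 0×0 + -2×1]
   = [-2, -2]
y = Wx + b = [-2 + -1, -2 + 1] = [-3, -1]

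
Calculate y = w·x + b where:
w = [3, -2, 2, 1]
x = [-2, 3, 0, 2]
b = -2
y = -12

y = (3)(-2) + (-2)(3) + (2)(0) + (1)(2) + -2 = -12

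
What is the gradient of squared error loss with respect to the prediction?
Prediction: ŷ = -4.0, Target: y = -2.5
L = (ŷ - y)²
∂L/∂ŷ = -3.0

∂L/∂ŷ = 2(ŷ - y) = 2(-4.0 - -2.5) = 2(-1.5) = -3.0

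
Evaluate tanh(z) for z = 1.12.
0.8076

tanh(1.12) = (e^(1.12) - e^(-1.12))/(e^(1.12) + e^(-1.12)) = 0.8076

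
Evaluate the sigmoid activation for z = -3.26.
0.03697

sigmoid(-3.26) = 1/(1 + e^(3.26)) = 1/(1 + 26.05) = 0.03697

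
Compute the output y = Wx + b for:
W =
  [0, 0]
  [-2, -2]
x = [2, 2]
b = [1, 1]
y = [1, -7]

Wx = [0×2 + 0×2, -2×2 + -2×2]
   = [0, -8]
y = Wx + b = [0 + 1, -8 + 1] = [1, -7]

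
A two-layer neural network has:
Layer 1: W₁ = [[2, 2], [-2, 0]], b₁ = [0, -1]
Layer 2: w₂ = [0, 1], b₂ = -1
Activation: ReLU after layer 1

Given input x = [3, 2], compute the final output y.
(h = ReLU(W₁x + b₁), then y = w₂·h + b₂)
y = -1

Layer 1 pre-activation: z₁ = [10, -7]
After ReLU: h = [10, 0]
Layer 2 output: y = 0×10 + 1×0 + -1 = -1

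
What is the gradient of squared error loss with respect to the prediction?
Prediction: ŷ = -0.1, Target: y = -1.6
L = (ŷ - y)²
∂L/∂ŷ = 3.0

∂L/∂ŷ = 2(ŷ - y) = 2(-0.1 - -1.6) = 2(1.5) = 3.0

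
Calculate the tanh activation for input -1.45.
-0.8957

tanh(-1.45) = (e^(-1.45) - e^(1.45))/(e^(-1.45) + e^(1.45)) = -0.8957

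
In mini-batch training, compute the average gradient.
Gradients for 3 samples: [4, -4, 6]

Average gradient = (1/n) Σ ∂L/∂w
Average gradient = 2

Average = (1/3)(4 + -4 + 6) = 6/3 = 2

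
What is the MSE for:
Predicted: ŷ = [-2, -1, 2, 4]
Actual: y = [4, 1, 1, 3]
MSE = 10.5

MSE = (1/4)((-2-4)² + (-1-1)² + (2-1)² + (4-3)²) = (1/4)(36 + 4 + 1 + 1) = 10.5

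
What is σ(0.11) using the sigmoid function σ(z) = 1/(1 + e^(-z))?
0.5275

sigmoid(0.11) = 1/(1 + e^(-0.11)) = 1/(1 + 0.8958) = 0.5275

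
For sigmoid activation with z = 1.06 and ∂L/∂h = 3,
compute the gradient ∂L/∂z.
∂L/∂z = 0.5733

σ(1.06) = 0.7427
σ'(1.06) = σ(1.06)(1 - σ(1.06)) = 0.7427 × 0.2573 = 0.1911
∂L/∂z = ∂L/∂h · σ'(z) = 3 × 0.1911 = 0.5733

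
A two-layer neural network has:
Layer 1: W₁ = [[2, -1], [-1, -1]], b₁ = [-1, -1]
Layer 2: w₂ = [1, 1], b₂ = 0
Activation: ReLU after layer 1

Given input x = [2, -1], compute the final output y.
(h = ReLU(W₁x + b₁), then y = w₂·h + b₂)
y = 4

Layer 1 pre-activation: z₁ = [4, -2]
After ReLU: h = [4, 0]
Layer 2 output: y = 1×4 + 1×0 + 0 = 4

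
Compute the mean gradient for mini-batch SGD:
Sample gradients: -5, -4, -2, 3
Average gradient = -2

Average = (1/4)(-5 + -4 + -2 + 3) = -8/4 = -2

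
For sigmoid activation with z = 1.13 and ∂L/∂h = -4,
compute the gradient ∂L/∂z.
∂L/∂z = -0.7382

σ(1.13) = 0.7558
σ'(1.13) = σ(1.13)(1 - σ(1.13)) = 0.7558 × 0.2442 = 0.1845
∂L/∂z = ∂L/∂h · σ'(z) = -4 × 0.1845 = -0.7382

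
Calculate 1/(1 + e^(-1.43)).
0.8069

sigmoid(1.43) = 1/(1 + e^(-1.43)) = 1/(1 + 0.2393) = 0.8069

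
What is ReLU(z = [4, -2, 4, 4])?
h = [4, 0, 4, 4]

ReLU applied element-wise: max(0,4)=4, max(0,-2)=0, max(0,4)=4, max(0,4)=4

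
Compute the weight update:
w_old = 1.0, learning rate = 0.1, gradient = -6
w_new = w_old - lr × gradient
w_new = 1.6

w_new = w - η·∂L/∂w = 1.0 - 0.1×(-6) = 1.0 - (-0.6) = 1.6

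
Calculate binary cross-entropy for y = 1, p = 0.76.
L = 0.2744

L = -1·log(0.76) - 0·log(0.24) = -log(0.76) = 0.2744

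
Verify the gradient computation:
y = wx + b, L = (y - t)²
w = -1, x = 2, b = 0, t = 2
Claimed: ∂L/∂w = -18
Incorrect

y = (-1)(2) + 0 = -2
∂L/∂y = 2(y - t) = 2(-2 - 2) = -8
∂y/∂w = x = 2
∂L/∂w = -8 × 2 = -16

Claimed value: -18
Incorrect: The correct gradient is -16.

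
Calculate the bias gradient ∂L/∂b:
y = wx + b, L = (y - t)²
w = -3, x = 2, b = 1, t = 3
∂L/∂b = -16

y = wx + b = (-3)(2) + 1 = -5
∂L/∂y = 2(y - t) = 2(-5 - 3) = -16
∂y/∂b = 1
∂L/∂b = ∂L/∂y · ∂y/∂b = -16 × 1 = -16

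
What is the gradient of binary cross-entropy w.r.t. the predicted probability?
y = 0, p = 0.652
∂L/∂p = 2.874

∂L/∂p = -y/p + (1-y)/(1-p) = 0 + 1/0.348 = 2.874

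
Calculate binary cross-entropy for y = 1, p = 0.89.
L = 0.1165

L = -1·log(0.89) - 0·log(0.11) = -log(0.89) = 0.1165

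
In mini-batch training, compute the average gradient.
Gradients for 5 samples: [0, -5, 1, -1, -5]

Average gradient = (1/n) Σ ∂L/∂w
Average gradient = -2

Average = (1/5)(0 + -5 + 1 + -1 + -5) = -10/5 = -2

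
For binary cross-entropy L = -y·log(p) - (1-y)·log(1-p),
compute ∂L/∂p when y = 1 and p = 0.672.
∂L/∂p = -1.488

∂L/∂p = -y/p + (1-y)/(1-p) = -1/0.672 + 0 = -1.488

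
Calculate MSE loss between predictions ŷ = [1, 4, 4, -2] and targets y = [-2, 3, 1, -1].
MSE = 5

MSE = (1/4)((1--2)² + (4-3)² + (4-1)² + (-2--1)²) = (1/4)(9 + 1 + 9 + 1) = 5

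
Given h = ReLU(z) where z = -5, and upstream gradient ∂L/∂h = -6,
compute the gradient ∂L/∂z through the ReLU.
∂L/∂z = 0

h = ReLU(-5) = 0
Since z < 0: ∂h/∂z = 0
∂L/∂z = ∂L/∂h · ∂h/∂z = -6 × 0 = 0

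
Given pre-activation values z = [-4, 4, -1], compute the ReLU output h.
h = [0, 4, 0]

ReLU applied element-wise: max(0,-4)=0, max(0,4)=4, max(0,-1)=0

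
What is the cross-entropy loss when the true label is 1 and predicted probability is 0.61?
L = 0.4943

L = -1·log(0.61) - 0·log(0.39) = -log(0.61) = 0.4943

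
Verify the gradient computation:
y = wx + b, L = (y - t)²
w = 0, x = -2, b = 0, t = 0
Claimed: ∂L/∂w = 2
Incorrect

y = (0)(-2) + 0 = 0
∂L/∂y = 2(y - t) = 2(0 - 0) = 0
∂y/∂w = x = -2
∂L/∂w = 0 × -2 = 0

Claimed value: 2
Incorrect: The correct gradient is 0.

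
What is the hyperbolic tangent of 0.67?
0.585

tanh(0.67) = (e^(0.67) - e^(-0.67))/(e^(0.67) + e^(-0.67)) = 0.585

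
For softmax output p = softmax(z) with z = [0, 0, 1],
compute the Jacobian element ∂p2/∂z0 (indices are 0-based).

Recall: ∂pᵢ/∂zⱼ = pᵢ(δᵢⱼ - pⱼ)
∂p2/∂z0 = -0.1221

p = softmax(z) = [0.2119, 0.2119, 0.5761]
p2 = 0.5761, p0 = 0.2119

∂p2/∂z0 = -p2 × p0 = -0.5761 × 0.2119 = -0.1221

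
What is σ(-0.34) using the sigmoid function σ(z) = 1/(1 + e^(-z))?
0.4158

sigmoid(-0.34) = 1/(1 + e^(0.34)) = 1/(1 + 1.405) = 0.4158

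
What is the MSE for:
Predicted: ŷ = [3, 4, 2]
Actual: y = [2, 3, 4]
MSE = 2

MSE = (1/3)((3-2)² + (4-3)² + (2-4)²) = (1/3)(1 + 1 + 4) = 2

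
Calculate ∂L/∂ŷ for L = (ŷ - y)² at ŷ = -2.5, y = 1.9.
∂L/∂ŷ = -8.8

∂L/∂ŷ = 2(ŷ - y) = 2(-2.5 - 1.9) = 2(-4.4) = -8.8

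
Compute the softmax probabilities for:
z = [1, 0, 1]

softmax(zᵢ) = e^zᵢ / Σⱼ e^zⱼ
p = [0.4223, 0.1554, 0.4223]

exp(z) = [2.718, 1, 2.718]
Sum = 6.437
p = [0.4223, 0.1554, 0.4223]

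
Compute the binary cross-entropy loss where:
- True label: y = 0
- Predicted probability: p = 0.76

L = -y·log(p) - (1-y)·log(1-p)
L = 1.427

L = -0·log(0.76) - 1·log(0.24) = -log(0.24) = 1.427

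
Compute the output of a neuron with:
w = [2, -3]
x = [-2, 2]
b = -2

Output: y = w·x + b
y = -12

y = (2)(-2) + (-3)(2) + -2 = -12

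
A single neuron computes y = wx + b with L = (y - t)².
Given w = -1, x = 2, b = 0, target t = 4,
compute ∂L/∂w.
∂L/∂w = -24

y = wx + b = (-1)(2) + 0 = -2
∂L/∂y = 2(y - t) = 2(-2 - 4) = -12
∂y/∂w = x = 2
∂L/∂w = ∂L/∂y · ∂y/∂w = -12 × 2 = -24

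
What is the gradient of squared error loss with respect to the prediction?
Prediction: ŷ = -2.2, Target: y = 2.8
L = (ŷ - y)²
∂L/∂ŷ = -10.0

∂L/∂ŷ = 2(ŷ - y) = 2(-2.2 - 2.8) = 2(-5.0) = -10.0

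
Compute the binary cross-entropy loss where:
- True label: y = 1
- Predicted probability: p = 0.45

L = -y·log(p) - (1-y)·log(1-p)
L = 0.7985

L = -1·log(0.45) - 0·log(0.55) = -log(0.45) = 0.7985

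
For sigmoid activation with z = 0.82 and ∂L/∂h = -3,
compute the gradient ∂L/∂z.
∂L/∂z = -0.6368

σ(0.82) = 0.6942
σ'(0.82) = σ(0.82)(1 - σ(0.82)) = 0.6942 × 0.3058 = 0.2123
∂L/∂z = ∂L/∂h · σ'(z) = -3 × 0.2123 = -0.6368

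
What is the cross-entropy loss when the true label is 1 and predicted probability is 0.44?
L = 0.821

L = -1·log(0.44) - 0·log(0.56) = -log(0.44) = 0.821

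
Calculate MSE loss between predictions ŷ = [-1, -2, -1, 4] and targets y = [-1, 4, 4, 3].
MSE = 15.5

MSE = (1/4)((-1--1)² + (-2-4)² + (-1-4)² + (4-3)²) = (1/4)(0 + 36 + 25 + 1) = 15.5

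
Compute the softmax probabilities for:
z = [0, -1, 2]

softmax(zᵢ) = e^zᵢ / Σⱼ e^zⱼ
p = [0.1142, 0.042, 0.8438]

exp(z) = [1, 0.3679, 7.389]
Sum = 8.757
p = [0.1142, 0.042, 0.8438]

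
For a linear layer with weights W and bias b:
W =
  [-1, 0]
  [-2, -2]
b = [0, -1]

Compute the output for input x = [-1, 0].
y = [1, 1]

Wx = [-1×-1 + 0×0, -2×-1 + -2×0]
   = [1, 2]
y = Wx + b = [1 + 0, 2 + -1] = [1, 1]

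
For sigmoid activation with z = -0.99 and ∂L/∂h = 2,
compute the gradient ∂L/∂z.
∂L/∂z = 0.395

σ(-0.99) = 0.2709
σ'(-0.99) = σ(-0.99)(1 - σ(-0.99)) = 0.2709 × 0.7291 = 0.1975
∂L/∂z = ∂L/∂h · σ'(z) = 2 × 0.1975 = 0.395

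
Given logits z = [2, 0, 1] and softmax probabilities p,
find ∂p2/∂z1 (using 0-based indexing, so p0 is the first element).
∂p2/∂z1 = -0.02203

p = softmax(z) = [0.6652, 0.09003, 0.2447]
p2 = 0.2447, p1 = 0.09003

∂p2/∂z1 = -p2 × p1 = -0.2447 × 0.09003 = -0.02203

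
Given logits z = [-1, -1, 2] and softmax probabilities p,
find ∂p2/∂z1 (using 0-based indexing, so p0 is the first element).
∂p2/∂z1 = -0.04118

p = softmax(z) = [0.04528, 0.04528, 0.9094]
p2 = 0.9094, p1 = 0.04528

∂p2/∂z1 = -p2 × p1 = -0.9094 × 0.04528 = -0.04118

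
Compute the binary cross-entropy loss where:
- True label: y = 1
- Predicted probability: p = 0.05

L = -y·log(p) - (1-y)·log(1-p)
L = 2.996

L = -1·log(0.05) - 0·log(0.95) = -log(0.05) = 2.996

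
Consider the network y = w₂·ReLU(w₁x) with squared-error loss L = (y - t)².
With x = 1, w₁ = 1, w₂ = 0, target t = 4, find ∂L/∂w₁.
∂L/∂w₁ = 0

Forward pass:
z = w₁x = 1×1 = 1
h = ReLU(1) = 1
y = w₂h = 0×1 = 0

Backward pass:
∂L/∂y = 2(y - t) = 2(0 - 4) = -8
∂y/∂h = w₂ = 0
∂h/∂z = 1 (ReLU derivative)
∂z/∂w₁ = x = 1

∂L/∂w₁ = -8 × 0 × 1 × 1 = 0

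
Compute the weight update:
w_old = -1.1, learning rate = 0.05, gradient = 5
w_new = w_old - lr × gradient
w_new = -1.35

w_new = w - η·∂L/∂w = -1.1 - 0.05×(5) = -1.1 - (0.25) = -1.35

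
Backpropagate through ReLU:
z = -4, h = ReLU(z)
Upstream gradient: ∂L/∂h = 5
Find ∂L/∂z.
∂L/∂z = 0

h = ReLU(-4) = 0
Since z < 0: ∂h/∂z = 0
∂L/∂z = ∂L/∂h · ∂h/∂z = 5 × 0 = 0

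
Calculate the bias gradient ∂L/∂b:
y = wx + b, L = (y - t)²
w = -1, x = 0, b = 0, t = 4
∂L/∂b = -8

y = wx + b = (-1)(0) + 0 = 0
∂L/∂y = 2(y - t) = 2(0 - 4) = -8
∂y/∂b = 1
∂L/∂b = ∂L/∂y · ∂y/∂b = -8 × 1 = -8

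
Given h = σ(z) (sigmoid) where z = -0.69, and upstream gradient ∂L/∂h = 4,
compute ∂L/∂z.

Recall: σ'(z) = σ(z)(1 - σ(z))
∂L/∂z = 0.8898

σ(-0.69) = 0.334
σ'(-0.69) = σ(-0.69)(1 - σ(-0.69)) = 0.334 × 0.666 = 0.2225
∂L/∂z = ∂L/∂h · σ'(z) = 4 × 0.2225 = 0.8898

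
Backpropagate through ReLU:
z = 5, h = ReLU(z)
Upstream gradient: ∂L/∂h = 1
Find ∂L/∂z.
∂L/∂z = 1

h = ReLU(5) = 5
Since z > 0: ∂h/∂z = 1
∂L/∂z = ∂L/∂h · ∂h/∂z = 1 × 1 = 1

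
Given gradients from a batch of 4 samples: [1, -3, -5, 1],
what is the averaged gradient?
Average gradient = -1.5

Average = (1/4)(1 + -3 + -5 + 1) = -6/4 = -1.5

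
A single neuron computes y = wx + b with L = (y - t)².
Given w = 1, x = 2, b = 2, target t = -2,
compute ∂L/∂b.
∂L/∂b = 12

y = wx + b = (1)(2) + 2 = 4
∂L/∂y = 2(y - t) = 2(4 - -2) = 12
∂y/∂b = 1
∂L/∂b = ∂L/∂y · ∂y/∂b = 12 × 1 = 12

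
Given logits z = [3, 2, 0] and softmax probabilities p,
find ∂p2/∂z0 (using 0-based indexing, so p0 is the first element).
∂p2/∂z0 = -0.02477

p = softmax(z) = [0.7054, 0.2595, 0.03512]
p2 = 0.03512, p0 = 0.7054

∂p2/∂z0 = -p2 × p0 = -0.03512 × 0.7054 = -0.02477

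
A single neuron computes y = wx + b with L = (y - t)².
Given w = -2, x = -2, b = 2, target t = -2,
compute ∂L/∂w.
∂L/∂w = -32

y = wx + b = (-2)(-2) + 2 = 6
∂L/∂y = 2(y - t) = 2(6 - -2) = 16
∂y/∂w = x = -2
∂L/∂w = ∂L/∂y · ∂y/∂w = 16 × -2 = -32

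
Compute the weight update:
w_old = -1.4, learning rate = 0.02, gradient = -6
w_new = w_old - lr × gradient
w_new = -1.28

w_new = w - η·∂L/∂w = -1.4 - 0.02×(-6) = -1.4 - (-0.12) = -1.28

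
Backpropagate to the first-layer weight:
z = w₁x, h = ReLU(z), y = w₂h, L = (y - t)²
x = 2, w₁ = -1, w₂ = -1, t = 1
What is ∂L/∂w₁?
∂L/∂w₁ = 0

Forward pass:
z = w₁x = -1×2 = -2
h = ReLU(-2) = 0
y = w₂h = -1×0 = 0

Backward pass:
∂L/∂y = 2(y - t) = 2(0 - 1) = -2
∂y/∂h = w₂ = -1
∂h/∂z = 0 (ReLU derivative)
∂z/∂w₁ = x = 2

∂L/∂w₁ = -2 × -1 × 0 × 2 = 0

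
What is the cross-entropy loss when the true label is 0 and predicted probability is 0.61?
L = 0.9416

L = -0·log(0.61) - 1·log(0.39) = -log(0.39) = 0.9416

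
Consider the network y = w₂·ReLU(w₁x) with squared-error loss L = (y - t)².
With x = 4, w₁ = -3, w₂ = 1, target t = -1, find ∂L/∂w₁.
∂L/∂w₁ = 0

Forward pass:
z = w₁x = -3×4 = -12
h = ReLU(-12) = 0
y = w₂h = 1×0 = 0

Backward pass:
∂L/∂y = 2(y - t) = 2(0 - -1) = 2
∂y/∂h = w₂ = 1
∂h/∂z = 0 (ReLU derivative)
∂z/∂w₁ = x = 4

∂L/∂w₁ = 2 × 1 × 0 × 4 = 0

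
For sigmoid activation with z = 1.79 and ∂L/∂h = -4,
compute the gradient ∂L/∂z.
∂L/∂z = -0.4904

σ(1.79) = 0.8569
σ'(1.79) = σ(1.79)(1 - σ(1.79)) = 0.8569 × 0.1431 = 0.1226
∂L/∂z = ∂L/∂h · σ'(z) = -4 × 0.1226 = -0.4904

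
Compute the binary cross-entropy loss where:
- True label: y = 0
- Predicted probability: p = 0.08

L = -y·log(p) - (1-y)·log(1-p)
L = 0.08338

L = -0·log(0.08) - 1·log(0.92) = -log(0.92) = 0.08338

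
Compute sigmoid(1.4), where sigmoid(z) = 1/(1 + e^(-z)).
0.8022

sigmoid(1.4) = 1/(1 + e^(-1.4)) = 1/(1 + 0.2466) = 0.8022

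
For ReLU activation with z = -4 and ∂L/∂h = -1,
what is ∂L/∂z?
∂L/∂z = 0

h = ReLU(-4) = 0
Since z < 0: ∂h/∂z = 0
∂L/∂z = ∂L/∂h · ∂h/∂z = -1 × 0 = 0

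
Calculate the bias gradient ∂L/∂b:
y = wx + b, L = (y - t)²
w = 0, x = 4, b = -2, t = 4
∂L/∂b = -12

y = wx + b = (0)(4) + -2 = -2
∂L/∂y = 2(y - t) = 2(-2 - 4) = -12
∂y/∂b = 1
∂L/∂b = ∂L/∂y · ∂y/∂b = -12 × 1 = -12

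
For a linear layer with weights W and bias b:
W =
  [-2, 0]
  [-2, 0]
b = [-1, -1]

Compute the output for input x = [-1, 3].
y = [1, 1]

Wx = [-2×-1 + 0×3, -2×-1 + 0×3]
   = [2, 2]
y = Wx + b = [2 + -1, 2 + -1] = [1, 1]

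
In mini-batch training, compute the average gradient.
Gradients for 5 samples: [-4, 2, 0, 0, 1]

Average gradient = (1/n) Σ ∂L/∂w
Average gradient = -0.2

Average = (1/5)(-4 + 2 + 0 + 0 + 1) = -1/5 = -0.2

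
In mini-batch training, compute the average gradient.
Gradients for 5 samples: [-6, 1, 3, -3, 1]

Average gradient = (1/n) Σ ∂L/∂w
Average gradient = -0.8

Average = (1/5)(-6 + 1 + 3 + -3 + 1) = -4/5 = -0.8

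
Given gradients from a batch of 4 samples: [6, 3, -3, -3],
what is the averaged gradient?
Average gradient = 0.75

Average = (1/4)(6 + 3 + -3 + -3) = 3/4 = 0.75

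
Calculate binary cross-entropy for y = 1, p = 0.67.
L = 0.4005

L = -1·log(0.67) - 0·log(0.33) = -log(0.67) = 0.4005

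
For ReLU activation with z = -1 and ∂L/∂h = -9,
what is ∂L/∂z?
∂L/∂z = 0

h = ReLU(-1) = 0
Since z < 0: ∂h/∂z = 0
∂L/∂z = ∂L/∂h · ∂h/∂z = -9 × 0 = 0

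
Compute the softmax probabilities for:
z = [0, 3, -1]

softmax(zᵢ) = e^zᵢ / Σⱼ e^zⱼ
p = [0.0466, 0.9362, 0.0171]

exp(z) = [1, 20.09, 0.3679]
Sum = 21.45
p = [0.0466, 0.9362, 0.0171]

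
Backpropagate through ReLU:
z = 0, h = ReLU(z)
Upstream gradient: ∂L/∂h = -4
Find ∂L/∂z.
∂L/∂z = 0

h = ReLU(0) = 0
At z = 0: ∂h/∂z = 0 (by convention)
∂L/∂z = ∂L/∂h · ∂h/∂z = -4 × 0 = 0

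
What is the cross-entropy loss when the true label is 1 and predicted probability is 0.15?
L = 1.897

L = -1·log(0.15) - 0·log(0.85) = -log(0.15) = 1.897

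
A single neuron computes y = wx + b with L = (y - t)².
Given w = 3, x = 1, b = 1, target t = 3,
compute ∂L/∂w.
∂L/∂w = 2

y = wx + b = (3)(1) + 1 = 4
∂L/∂y = 2(y - t) = 2(4 - 3) = 2
∂y/∂w = x = 1
∂L/∂w = ∂L/∂y · ∂y/∂w = 2 × 1 = 2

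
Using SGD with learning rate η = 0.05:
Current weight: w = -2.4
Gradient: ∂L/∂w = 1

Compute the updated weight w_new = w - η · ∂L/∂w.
w_new = -2.45

w_new = w - η·∂L/∂w = -2.4 - 0.05×(1) = -2.4 - (0.05) = -2.45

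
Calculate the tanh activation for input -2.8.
-0.9926

tanh(-2.8) = (e^(-2.8) - e^(2.8))/(e^(-2.8) + e^(2.8)) = -0.9926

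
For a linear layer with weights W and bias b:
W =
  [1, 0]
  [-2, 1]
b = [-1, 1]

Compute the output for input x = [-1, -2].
y = [-2, 1]

Wx = [1×-1 + 0×-2, -2×-1 + 1×-2]
   = [-1, 0]
y = Wx + b = [-1 + -1, 0 + 1] = [-2, 1]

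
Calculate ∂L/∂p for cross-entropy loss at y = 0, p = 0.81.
∂L/∂p = 5.263

∂L/∂p = -y/p + (1-y)/(1-p) = 0 + 1/0.19 = 5.263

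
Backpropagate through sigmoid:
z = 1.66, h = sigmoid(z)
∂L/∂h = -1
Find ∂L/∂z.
∂L/∂z = -0.1342

σ(1.66) = 0.8402
σ'(1.66) = σ(1.66)(1 - σ(1.66)) = 0.8402 × 0.1598 = 0.1342
∂L/∂z = ∂L/∂h · σ'(z) = -1 × 0.1342 = -0.1342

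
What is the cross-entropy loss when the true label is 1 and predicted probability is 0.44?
L = 0.821

L = -1·log(0.44) - 0·log(0.56) = -log(0.44) = 0.821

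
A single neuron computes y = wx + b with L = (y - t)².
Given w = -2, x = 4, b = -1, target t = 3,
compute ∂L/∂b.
∂L/∂b = -24

y = wx + b = (-2)(4) + -1 = -9
∂L/∂y = 2(y - t) = 2(-9 - 3) = -24
∂y/∂b = 1
∂L/∂b = ∂L/∂y · ∂y/∂b = -24 × 1 = -24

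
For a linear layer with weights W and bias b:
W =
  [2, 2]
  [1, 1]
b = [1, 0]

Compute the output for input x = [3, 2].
y = [11, 5]

Wx = [2×3 + 2×2, 1×3 + 1×2]
   = [10, 5]
y = Wx + b = [10 + 1, 5 + 0] = [11, 5]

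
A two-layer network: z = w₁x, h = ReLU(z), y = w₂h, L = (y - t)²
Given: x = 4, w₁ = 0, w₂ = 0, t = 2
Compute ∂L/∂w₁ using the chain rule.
∂L/∂w₁ = 0

Forward pass:
z = w₁x = 0×4 = 0
h = ReLU(0) = 0
y = w₂h = 0×0 = 0

Backward pass:
∂L/∂y = 2(y - t) = 2(0 - 2) = -4
∂y/∂h = w₂ = 0
∂h/∂z = 0 (ReLU derivative)
∂z/∂w₁ = x = 4

∂L/∂w₁ = -4 × 0 × 0 × 4 = 0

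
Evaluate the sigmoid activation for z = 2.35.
0.9129

sigmoid(2.35) = 1/(1 + e^(-2.35)) = 1/(1 + 0.09537) = 0.9129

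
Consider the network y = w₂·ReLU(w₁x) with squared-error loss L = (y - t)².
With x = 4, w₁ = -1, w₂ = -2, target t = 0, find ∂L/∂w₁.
∂L/∂w₁ = 0

Forward pass:
z = w₁x = -1×4 = -4
h = ReLU(-4) = 0
y = w₂h = -2×0 = 0

Backward pass:
∂L/∂y = 2(y - t) = 2(0 - 0) = 0
∂y/∂h = w₂ = -2
∂h/∂z = 0 (ReLU derivative)
∂z/∂w₁ = x = 4

∂L/∂w₁ = 0 × -2 × 0 × 4 = 0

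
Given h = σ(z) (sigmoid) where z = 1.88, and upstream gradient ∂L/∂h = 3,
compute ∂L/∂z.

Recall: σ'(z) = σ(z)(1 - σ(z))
∂L/∂z = 0.3446

σ(1.88) = 0.8676
σ'(1.88) = σ(1.88)(1 - σ(1.88)) = 0.8676 × 0.1324 = 0.1149
∂L/∂z = ∂L/∂h · σ'(z) = 3 × 0.1149 = 0.3446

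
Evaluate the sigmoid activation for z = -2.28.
0.09279

sigmoid(-2.28) = 1/(1 + e^(2.28)) = 1/(1 + 9.777) = 0.09279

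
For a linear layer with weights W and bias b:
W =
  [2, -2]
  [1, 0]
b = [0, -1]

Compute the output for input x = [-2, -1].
y = [-2, -3]

Wx = [2×-2 + -2×-1, 1×-2 + 0×-1]
   = [-2, -2]
y = Wx + b = [-2 + 0, -2 + -1] = [-2, -3]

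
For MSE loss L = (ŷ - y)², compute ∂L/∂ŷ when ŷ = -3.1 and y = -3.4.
∂L/∂ŷ = 0.6

∂L/∂ŷ = 2(ŷ - y) = 2(-3.1 - -3.4) = 2(0.3) = 0.6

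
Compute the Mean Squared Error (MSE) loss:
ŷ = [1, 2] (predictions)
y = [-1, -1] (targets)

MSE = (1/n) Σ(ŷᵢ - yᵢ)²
MSE = 6.5

MSE = (1/2)((1--1)² + (2--1)²) = (1/2)(4 + 9) = 6.5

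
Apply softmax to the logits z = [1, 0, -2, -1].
p = [0.6439, 0.2369, 0.0321, 0.0871]

exp(z) = [2.718, 1, 0.1353, 0.3679]
Sum = 4.221
p = [0.6439, 0.2369, 0.0321, 0.0871]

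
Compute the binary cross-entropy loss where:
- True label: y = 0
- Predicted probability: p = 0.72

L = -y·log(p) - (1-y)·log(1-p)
L = 1.273

L = -0·log(0.72) - 1·log(0.28) = -log(0.28) = 1.273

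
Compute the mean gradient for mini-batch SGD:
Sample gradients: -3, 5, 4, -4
Average gradient = 0.5

Average = (1/4)(-3 + 5 + 4 + -4) = 2/4 = 0.5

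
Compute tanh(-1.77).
-0.9436

tanh(-1.77) = (e^(-1.77) - e^(1.77))/(e^(-1.77) + e^(1.77)) = -0.9436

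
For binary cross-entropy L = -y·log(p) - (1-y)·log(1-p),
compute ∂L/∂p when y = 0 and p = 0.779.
∂L/∂p = 4.525

∂L/∂p = -y/p + (1-y)/(1-p) = 0 + 1/0.221 = 4.525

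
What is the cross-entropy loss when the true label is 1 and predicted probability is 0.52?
L = 0.6539

L = -1·log(0.52) - 0·log(0.48) = -log(0.52) = 0.6539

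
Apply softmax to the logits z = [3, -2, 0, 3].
p = [0.4863, 0.0033, 0.0242, 0.4863]

exp(z) = [20.09, 0.1353, 1, 20.09]
Sum = 41.31
p = [0.4863, 0.0033, 0.0242, 0.4863]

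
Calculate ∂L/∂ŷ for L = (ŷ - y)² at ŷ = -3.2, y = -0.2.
∂L/∂ŷ = -6.0

∂L/∂ŷ = 2(ŷ - y) = 2(-3.2 - -0.2) = 2(-3.0) = -6.0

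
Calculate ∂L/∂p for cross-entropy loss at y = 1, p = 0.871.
∂L/∂p = -1.148

∂L/∂p = -y/p + (1-y)/(1-p) = -1/0.871 + 0 = -1.148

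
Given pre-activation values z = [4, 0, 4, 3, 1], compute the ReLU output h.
h = [4, 0, 4, 3, 1]

ReLU applied element-wise: max(0,4)=4, max(0,0)=0, max(0,4)=4, max(0,3)=3, max(0,1)=1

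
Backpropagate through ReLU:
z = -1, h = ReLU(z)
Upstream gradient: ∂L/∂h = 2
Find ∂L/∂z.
∂L/∂z = 0

h = ReLU(-1) = 0
Since z < 0: ∂h/∂z = 0
∂L/∂z = ∂L/∂h · ∂h/∂z = 2 × 0 = 0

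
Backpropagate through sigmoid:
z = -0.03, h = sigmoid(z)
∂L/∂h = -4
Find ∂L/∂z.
∂L/∂z = -0.9998

σ(-0.03) = 0.4925
σ'(-0.03) = σ(-0.03)(1 - σ(-0.03)) = 0.4925 × 0.5075 = 0.2499
∂L/∂z = ∂L/∂h · σ'(z) = -4 × 0.2499 = -0.9998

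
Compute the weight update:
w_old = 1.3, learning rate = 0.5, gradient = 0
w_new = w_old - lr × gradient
w_new = 1.3

w_new = w - η·∂L/∂w = 1.3 - 0.5×(0) = 1.3 - (0) = 1.3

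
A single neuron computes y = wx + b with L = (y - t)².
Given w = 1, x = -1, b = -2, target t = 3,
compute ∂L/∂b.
∂L/∂b = -12

y = wx + b = (1)(-1) + -2 = -3
∂L/∂y = 2(y - t) = 2(-3 - 3) = -12
∂y/∂b = 1
∂L/∂b = ∂L/∂y · ∂y/∂b = -12 × 1 = -12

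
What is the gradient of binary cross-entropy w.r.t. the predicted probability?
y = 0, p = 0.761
∂L/∂p = 4.184

∂L/∂p = -y/p + (1-y)/(1-p) = 0 + 1/0.239 = 4.184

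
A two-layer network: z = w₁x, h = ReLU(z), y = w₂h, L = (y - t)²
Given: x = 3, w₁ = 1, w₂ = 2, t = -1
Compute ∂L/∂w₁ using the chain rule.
∂L/∂w₁ = 84

Forward pass:
z = w₁x = 1×3 = 3
h = ReLU(3) = 3
y = w₂h = 2×3 = 6

Backward pass:
∂L/∂y = 2(y - t) = 2(6 - -1) = 14
∂y/∂h = w₂ = 2
∂h/∂z = 1 (ReLU derivative)
∂z/∂w₁ = x = 3

∂L/∂w₁ = 14 × 2 × 1 × 3 = 84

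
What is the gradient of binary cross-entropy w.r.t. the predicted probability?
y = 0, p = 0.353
∂L/∂p = 1.546

∂L/∂p = -y/p + (1-y)/(1-p) = 0 + 1/0.647 = 1.546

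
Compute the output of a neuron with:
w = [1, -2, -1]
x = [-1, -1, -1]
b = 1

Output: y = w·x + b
y = 3

y = (1)(-1) + (-2)(-1) + (-1)(-1) + 1 = 3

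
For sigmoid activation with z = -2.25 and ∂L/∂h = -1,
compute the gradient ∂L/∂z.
∂L/∂z = -0.08626

σ(-2.25) = 0.09535
σ'(-2.25) = σ(-2.25)(1 - σ(-2.25)) = 0.09535 × 0.9047 = 0.08626
∂L/∂z = ∂L/∂h · σ'(z) = -1 × 0.08626 = -0.08626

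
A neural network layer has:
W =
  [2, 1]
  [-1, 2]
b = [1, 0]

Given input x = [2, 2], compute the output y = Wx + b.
y = [7, 2]

Wx = [2×2 + 1×2, -1×2 + 2×2]
   = [6, 2]
y = Wx + b = [6 + 1, 2 + 0] = [7, 2]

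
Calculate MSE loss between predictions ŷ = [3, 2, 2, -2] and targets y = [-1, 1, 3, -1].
MSE = 4.75

MSE = (1/4)((3--1)² + (2-1)² + (2-3)² + (-2--1)²) = (1/4)(16 + 1 + 1 + 1) = 4.75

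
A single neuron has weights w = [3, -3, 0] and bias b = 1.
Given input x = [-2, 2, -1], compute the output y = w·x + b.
y = -11

y = (3)(-2) + (-3)(2) + (0)(-1) + 1 = -11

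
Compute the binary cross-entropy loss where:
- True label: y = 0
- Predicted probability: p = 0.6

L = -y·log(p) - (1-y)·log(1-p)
L = 0.9163

L = -0·log(0.6) - 1·log(0.4) = -log(0.4) = 0.9163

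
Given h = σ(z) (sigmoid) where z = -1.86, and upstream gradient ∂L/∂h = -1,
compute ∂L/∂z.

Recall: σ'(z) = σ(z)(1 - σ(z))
∂L/∂z = -0.1166

σ(-1.86) = 0.1347
σ'(-1.86) = σ(-1.86)(1 - σ(-1.86)) = 0.1347 × 0.8653 = 0.1166
∂L/∂z = ∂L/∂h · σ'(z) = -1 × 0.1166 = -0.1166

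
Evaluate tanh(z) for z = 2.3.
0.9801

tanh(2.3) = (e^(2.3) - e^(-2.3))/(e^(2.3) + e^(-2.3)) = 0.9801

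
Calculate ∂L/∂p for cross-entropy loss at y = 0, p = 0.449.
∂L/∂p = 1.815

∂L/∂p = -y/p + (1-y)/(1-p) = 0 + 1/0.551 = 1.815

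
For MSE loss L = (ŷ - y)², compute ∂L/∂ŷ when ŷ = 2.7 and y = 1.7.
∂L/∂ŷ = 2.0

∂L/∂ŷ = 2(ŷ - y) = 2(2.7 - 1.7) = 2(1.0) = 2.0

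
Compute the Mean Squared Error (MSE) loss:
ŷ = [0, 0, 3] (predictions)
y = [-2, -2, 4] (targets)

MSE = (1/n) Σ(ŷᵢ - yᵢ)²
MSE = 3

MSE = (1/3)((0--2)² + (0--2)² + (3-4)²) = (1/3)(4 + 4 + 1) = 3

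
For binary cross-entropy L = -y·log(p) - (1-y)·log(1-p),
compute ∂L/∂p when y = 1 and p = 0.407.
∂L/∂p = -2.457

∂L/∂p = -y/p + (1-y)/(1-p) = -1/0.407 + 0 = -2.457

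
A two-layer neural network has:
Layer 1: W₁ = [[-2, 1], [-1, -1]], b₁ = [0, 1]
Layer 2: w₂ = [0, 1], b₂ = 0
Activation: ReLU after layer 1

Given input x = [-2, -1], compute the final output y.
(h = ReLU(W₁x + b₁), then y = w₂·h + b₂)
y = 4

Layer 1 pre-activation: z₁ = [3, 4]
After ReLU: h = [3, 4]
Layer 2 output: y = 0×3 + 1×4 + 0 = 4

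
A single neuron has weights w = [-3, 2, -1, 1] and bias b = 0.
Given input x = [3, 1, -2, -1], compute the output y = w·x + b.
y = -6

y = (-3)(3) + (2)(1) + (-1)(-2) + (1)(-1) + 0 = -6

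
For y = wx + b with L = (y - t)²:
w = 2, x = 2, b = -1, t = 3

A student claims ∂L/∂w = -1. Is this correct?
Incorrect

y = (2)(2) + -1 = 3
∂L/∂y = 2(y - t) = 2(3 - 3) = 0
∂y/∂w = x = 2
∂L/∂w = 0 × 2 = 0

Claimed value: -1
Incorrect: The correct gradient is 0.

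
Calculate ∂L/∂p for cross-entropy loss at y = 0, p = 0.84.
∂L/∂p = 6.25

∂L/∂p = -y/p + (1-y)/(1-p) = 0 + 1/0.16 = 6.25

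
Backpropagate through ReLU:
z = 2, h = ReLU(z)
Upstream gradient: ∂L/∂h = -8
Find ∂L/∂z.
∂L/∂z = -8

h = ReLU(2) = 2
Since z > 0: ∂h/∂z = 1
∂L/∂z = ∂L/∂h · ∂h/∂z = -8 × 1 = -8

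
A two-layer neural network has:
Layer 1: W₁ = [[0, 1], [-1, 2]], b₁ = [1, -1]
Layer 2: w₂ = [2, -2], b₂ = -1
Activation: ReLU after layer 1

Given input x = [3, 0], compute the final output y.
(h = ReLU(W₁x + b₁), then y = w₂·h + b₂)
y = 1

Layer 1 pre-activation: z₁ = [1, -4]
After ReLU: h = [1, 0]
Layer 2 output: y = 2×1 + -2×0 + -1 = 1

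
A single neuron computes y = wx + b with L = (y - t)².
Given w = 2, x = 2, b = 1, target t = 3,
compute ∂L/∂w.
∂L/∂w = 8

y = wx + b = (2)(2) + 1 = 5
∂L/∂y = 2(y - t) = 2(5 - 3) = 4
∂y/∂w = x = 2
∂L/∂w = ∂L/∂y · ∂y/∂w = 4 × 2 = 8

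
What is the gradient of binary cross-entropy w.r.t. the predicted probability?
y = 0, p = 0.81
∂L/∂p = 5.263

∂L/∂p = -y/p + (1-y)/(1-p) = 0 + 1/0.19 = 5.263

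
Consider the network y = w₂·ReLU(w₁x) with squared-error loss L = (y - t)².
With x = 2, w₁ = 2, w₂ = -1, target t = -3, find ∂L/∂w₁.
∂L/∂w₁ = 4

Forward pass:
z = w₁x = 2×2 = 4
h = ReLU(4) = 4
y = w₂h = -1×4 = -4

Backward pass:
∂L/∂y = 2(y - t) = 2(-4 - -3) = -2
∂y/∂h = w₂ = -1
∂h/∂z = 1 (ReLU derivative)
∂z/∂w₁ = x = 2

∂L/∂w₁ = -2 × -1 × 1 × 2 = 4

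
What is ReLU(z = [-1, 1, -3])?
h = [0, 1, 0]

ReLU applied element-wise: max(0,-1)=0, max(0,1)=1, max(0,-3)=0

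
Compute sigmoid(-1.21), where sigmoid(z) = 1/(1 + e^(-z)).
0.2297

sigmoid(-1.21) = 1/(1 + e^(1.21)) = 1/(1 + 3.353) = 0.2297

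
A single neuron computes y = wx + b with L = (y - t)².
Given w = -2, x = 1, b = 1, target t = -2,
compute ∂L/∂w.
∂L/∂w = 2

y = wx + b = (-2)(1) + 1 = -1
∂L/∂y = 2(y - t) = 2(-1 - -2) = 2
∂y/∂w = x = 1
∂L/∂w = ∂L/∂y · ∂y/∂w = 2 × 1 = 2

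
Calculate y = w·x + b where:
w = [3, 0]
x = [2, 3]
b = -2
y = 4

y = (3)(2) + (0)(3) + -2 = 4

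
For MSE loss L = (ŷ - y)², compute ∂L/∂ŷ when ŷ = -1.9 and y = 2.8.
∂L/∂ŷ = -9.4

∂L/∂ŷ = 2(ŷ - y) = 2(-1.9 - 2.8) = 2(-4.7) = -9.4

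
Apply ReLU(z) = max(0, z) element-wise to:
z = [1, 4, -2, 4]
h = [1, 4, 0, 4]

ReLU applied element-wise: max(0,1)=1, max(0,4)=4, max(0,-2)=0, max(0,4)=4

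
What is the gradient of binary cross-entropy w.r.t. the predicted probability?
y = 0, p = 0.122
∂L/∂p = 1.139

∂L/∂p = -y/p + (1-y)/(1-p) = 0 + 1/0.878 = 1.139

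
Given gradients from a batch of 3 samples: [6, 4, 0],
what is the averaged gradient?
Average gradient = 3.333

Average = (1/3)(6 + 4 + 0) = 10/3 = 3.333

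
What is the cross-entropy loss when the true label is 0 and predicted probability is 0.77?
L = 1.47

L = -0·log(0.77) - 1·log(0.23) = -log(0.23) = 1.47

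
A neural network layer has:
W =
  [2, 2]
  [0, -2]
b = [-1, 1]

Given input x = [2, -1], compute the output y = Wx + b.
y = [1, 3]

Wx = [2×2 + 2×-1, 0×2 + -2×-1]
   = [2, 2]
y = Wx + b = [2 + -1, 2 + 1] = [1, 3]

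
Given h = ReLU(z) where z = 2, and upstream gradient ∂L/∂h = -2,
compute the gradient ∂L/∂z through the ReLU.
∂L/∂z = -2

h = ReLU(2) = 2
Since z > 0: ∂h/∂z = 1
∂L/∂z = ∂L/∂h · ∂h/∂z = -2 × 1 = -2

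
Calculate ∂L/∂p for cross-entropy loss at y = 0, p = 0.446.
∂L/∂p = 1.805

∂L/∂p = -y/p + (1-y)/(1-p) = 0 + 1/0.554 = 1.805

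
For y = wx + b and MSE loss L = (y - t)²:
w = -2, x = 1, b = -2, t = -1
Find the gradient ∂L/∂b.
∂L/∂b = -6

y = wx + b = (-2)(1) + -2 = -4
∂L/∂y = 2(y - t) = 2(-4 - -1) = -6
∂y/∂b = 1
∂L/∂b = ∂L/∂y · ∂y/∂b = -6 × 1 = -6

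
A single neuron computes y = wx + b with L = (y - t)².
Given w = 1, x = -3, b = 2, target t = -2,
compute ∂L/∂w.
∂L/∂w = -6

y = wx + b = (1)(-3) + 2 = -1
∂L/∂y = 2(y - t) = 2(-1 - -2) = 2
∂y/∂w = x = -3
∂L/∂w = ∂L/∂y · ∂y/∂w = 2 × -3 = -6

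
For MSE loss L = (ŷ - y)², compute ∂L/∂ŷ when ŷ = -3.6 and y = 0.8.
∂L/∂ŷ = -8.8

∂L/∂ŷ = 2(ŷ - y) = 2(-3.6 - 0.8) = 2(-4.4) = -8.8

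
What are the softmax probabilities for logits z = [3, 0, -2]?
p = [0.9465, 0.0471, 0.0064]

exp(z) = [20.09, 1, 0.1353]
Sum = 21.22
p = [0.9465, 0.0471, 0.0064]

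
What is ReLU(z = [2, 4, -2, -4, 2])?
h = [2, 4, 0, 0, 2]

ReLU applied element-wise: max(0,2)=2, max(0,4)=4, max(0,-2)=0, max(0,-4)=0, max(0,2)=2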